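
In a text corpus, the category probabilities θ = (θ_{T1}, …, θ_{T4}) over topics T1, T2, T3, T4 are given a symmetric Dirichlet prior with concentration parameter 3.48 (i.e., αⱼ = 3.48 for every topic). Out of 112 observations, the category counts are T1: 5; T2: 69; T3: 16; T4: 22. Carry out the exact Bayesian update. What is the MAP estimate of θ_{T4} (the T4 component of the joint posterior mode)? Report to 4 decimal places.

The Dirichlet prior is conjugate to the Multinomial likelihood: each posterior αⱼ = prior αⱼ + observed count nⱼ.
Posterior concentration: (8.48, 72.48, 19.48, 25.48), total = 125.92.
Joint mode component: (α_{T4}−1)/(Σα−K) = 24.48/121.92 = 0.2008.

0.2008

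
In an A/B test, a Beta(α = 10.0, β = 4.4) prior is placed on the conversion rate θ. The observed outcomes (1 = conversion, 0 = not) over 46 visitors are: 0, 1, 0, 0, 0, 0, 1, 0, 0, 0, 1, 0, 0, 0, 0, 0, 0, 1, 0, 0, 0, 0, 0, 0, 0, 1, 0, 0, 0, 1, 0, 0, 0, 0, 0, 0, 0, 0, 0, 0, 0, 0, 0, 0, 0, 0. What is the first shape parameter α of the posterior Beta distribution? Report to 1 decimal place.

16.0

The Beta prior is conjugate to a Binomial/Bernoulli likelihood; the update adds successes to α and failures to β.
Posterior: Beta(α+k, β+n−k) = Beta(10.0+6, 4.4+40) = Beta(16.0, 44.4).
Posterior α = 16.0.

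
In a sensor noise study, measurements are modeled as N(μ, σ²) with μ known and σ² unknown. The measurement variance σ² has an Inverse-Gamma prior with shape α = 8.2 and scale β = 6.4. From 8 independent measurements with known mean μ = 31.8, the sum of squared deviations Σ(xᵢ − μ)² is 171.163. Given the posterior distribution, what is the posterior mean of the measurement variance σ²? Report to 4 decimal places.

8.2126

With known mean μ and an Inverse-Gamma(α, β) prior on σ², the Normal likelihood is conjugate: posterior is Inv-Gamma(α + n/2, β + Σ(xᵢ−μ)²/2).
Posterior: Inv-Gamma(8.2 + 8/2, 6.4 + 171.163/2) = Inv-Gamma(12.20, 91.9815).
E[σ²|data] = β/(α−1) = 91.9815/11.20 = 8.2126.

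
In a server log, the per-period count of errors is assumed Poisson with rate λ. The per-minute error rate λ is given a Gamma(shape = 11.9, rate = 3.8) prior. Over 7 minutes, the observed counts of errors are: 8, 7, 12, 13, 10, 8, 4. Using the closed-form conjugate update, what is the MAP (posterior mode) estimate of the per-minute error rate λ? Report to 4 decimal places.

6.7500

With a Gamma(shape α, rate β) prior, the Poisson likelihood is conjugate: the posterior is Gamma(α + ΣXᵢ, β + n).
Sum of counts S = 62 over n = 7 minutes.
Posterior: Gamma(α+S, β+n) = Gamma(11.9+62, 3.8+7) = Gamma(73.9, 10.8).
Mode of Gamma(α,β) for α≥1 is (α−1)/β = 72.9/10.8 = 6.7500.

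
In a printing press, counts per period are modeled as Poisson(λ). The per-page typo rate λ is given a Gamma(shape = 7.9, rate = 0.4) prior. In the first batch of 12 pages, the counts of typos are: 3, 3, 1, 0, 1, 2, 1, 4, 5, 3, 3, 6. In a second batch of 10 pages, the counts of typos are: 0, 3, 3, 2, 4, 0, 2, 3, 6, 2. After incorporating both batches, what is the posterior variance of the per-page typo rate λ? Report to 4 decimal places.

With a Gamma(shape α, rate β) prior, the Poisson likelihood is conjugate: the posterior is Gamma(α + ΣXᵢ, β + n).
Batch 1: sum of counts S = 32 over n = 12 pages.
After batch 1: Gamma(α+S, β+n) = Gamma(7.9+32, 0.4+12) = Gamma(39.9, 12.4).
Batch 2: sum of counts S = 25 over n = 10 pages.
After batch 2: Gamma(α+S, β+n) = Gamma(39.9+25, 12.4+10) = Gamma(64.9, 22.4).
Var = α/β² = 64.9/22.4² = 0.1293.

0.1293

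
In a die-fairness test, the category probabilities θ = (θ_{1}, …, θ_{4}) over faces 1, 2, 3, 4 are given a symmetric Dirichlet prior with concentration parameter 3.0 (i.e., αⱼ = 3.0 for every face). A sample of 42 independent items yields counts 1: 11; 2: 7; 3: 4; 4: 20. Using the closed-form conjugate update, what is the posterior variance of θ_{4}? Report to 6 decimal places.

0.004446

The Dirichlet prior is conjugate to the Multinomial likelihood: each posterior αⱼ = prior αⱼ + observed count nⱼ.
Posterior concentration: (14.0, 10.0, 7.0, 23.0), total = 54.0.
Var[θ_j] = α_j(Σα−α_j)/((Σα)²(Σα+1)) = 23.0·31.0/(54.0²·55.0) = 0.004446.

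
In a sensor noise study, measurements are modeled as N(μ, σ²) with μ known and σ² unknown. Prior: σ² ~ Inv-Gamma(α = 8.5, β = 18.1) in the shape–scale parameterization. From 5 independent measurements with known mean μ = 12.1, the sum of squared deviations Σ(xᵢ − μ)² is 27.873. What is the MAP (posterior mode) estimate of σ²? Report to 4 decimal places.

With known mean μ and an Inverse-Gamma(α, β) prior on σ², the Normal likelihood is conjugate: posterior is Inv-Gamma(α + n/2, β + Σ(xᵢ−μ)²/2).
Posterior: Inv-Gamma(8.5 + 5/2, 18.1 + 27.873/2) = Inv-Gamma(11.00, 32.0365).
Mode = β/(α+1) = 32.0365/12.00 = 2.6697.

2.6697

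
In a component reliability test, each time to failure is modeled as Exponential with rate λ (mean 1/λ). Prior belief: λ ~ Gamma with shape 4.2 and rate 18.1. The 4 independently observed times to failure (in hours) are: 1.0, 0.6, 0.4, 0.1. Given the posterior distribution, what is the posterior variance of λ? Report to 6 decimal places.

0.020096

With a Gamma(shape α, rate β) prior on the exponential rate λ, the posterior after n observations with total T = Σxᵢ is Gamma(α+n, β+T).
Sum of observations T = 2.1 hours; n = 4.
Posterior: Gamma(4.2+4, 18.1+2.1) = Gamma(8.2, 20.2).
Var = α/β² = 0.020096.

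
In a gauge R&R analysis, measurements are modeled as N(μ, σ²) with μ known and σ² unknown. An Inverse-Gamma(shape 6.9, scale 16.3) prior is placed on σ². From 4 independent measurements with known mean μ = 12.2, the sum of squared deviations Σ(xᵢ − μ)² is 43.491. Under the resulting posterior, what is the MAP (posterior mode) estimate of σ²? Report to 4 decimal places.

3.8430

With known mean μ and an Inverse-Gamma(α, β) prior on σ², the Normal likelihood is conjugate: posterior is Inv-Gamma(α + n/2, β + Σ(xᵢ−μ)²/2).
Posterior: Inv-Gamma(6.9 + 4/2, 16.3 + 43.491/2) = Inv-Gamma(8.90, 38.0455).
Mode = β/(α+1) = 38.0455/9.90 = 3.8430.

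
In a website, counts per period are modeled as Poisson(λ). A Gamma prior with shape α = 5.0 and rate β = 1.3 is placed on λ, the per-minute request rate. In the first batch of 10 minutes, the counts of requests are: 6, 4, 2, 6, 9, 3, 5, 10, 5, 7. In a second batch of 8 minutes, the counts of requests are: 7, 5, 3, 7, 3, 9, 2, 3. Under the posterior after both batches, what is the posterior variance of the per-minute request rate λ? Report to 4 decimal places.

0.2711

With a Gamma(shape α, rate β) prior, the Poisson likelihood is conjugate: the posterior is Gamma(α + ΣXᵢ, β + n).
Batch 1: sum of counts S = 57 over n = 10 minutes.
After batch 1: Gamma(α+S, β+n) = Gamma(5.0+57, 1.3+10) = Gamma(62.0, 11.3).
Batch 2: sum of counts S = 39 over n = 8 minutes.
After batch 2: Gamma(α+S, β+n) = Gamma(62.0+39, 11.3+8) = Gamma(101.0, 19.3).
Var = α/β² = 101.0/19.3² = 0.2711.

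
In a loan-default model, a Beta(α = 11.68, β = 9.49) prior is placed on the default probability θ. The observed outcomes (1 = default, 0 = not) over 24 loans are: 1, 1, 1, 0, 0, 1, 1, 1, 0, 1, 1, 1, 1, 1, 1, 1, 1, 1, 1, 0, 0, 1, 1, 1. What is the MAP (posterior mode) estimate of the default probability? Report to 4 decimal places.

0.6875

The Beta prior is conjugate to a Binomial/Bernoulli likelihood; the update adds successes to α and failures to β.
Posterior: Beta(α+k, β+n−k) = Beta(11.68+19, 9.49+5) = Beta(30.68, 14.49).
Mode of Beta(a,b) for a,b>1 is (a−1)/(a+b−2) = 29.68/43.17 = 0.6875.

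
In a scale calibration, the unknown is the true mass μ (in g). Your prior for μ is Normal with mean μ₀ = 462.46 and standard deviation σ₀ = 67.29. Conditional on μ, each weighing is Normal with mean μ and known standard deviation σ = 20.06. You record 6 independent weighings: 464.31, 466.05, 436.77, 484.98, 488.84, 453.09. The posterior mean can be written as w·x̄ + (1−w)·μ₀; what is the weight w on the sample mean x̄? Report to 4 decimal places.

For Normal data with known variance σ², a Normal(μ₀, σ₀²) prior on μ is conjugate. Posterior precision = 1/σ₀² + n/σ²; posterior mean is the precision-weighted average of μ₀ and x̄.
σ₀² = 67.29² = 4527.9441, σ² = 20.06² = 402.4036. Prior precision 1/σ₀² = 1/4527.9441; data precision n/σ² = 6/402.4036.
w = (n/σ²)/(1/σ₀² + n/σ²) = n·σ₀²/(σ² + n·σ₀²) = 6·4527.9441/(402.4036 + 6·4527.9441) = 27167.6646/27570.0682 = 0.9854.

0.9854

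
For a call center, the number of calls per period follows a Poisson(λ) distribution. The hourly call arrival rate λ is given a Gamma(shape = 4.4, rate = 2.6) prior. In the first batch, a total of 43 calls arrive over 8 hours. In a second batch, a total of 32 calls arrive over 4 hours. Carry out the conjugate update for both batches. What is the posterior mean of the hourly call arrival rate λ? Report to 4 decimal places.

5.4384

With a Gamma(shape α, rate β) prior, the Poisson likelihood is conjugate: the posterior is Gamma(α + ΣXᵢ, β + n).
After batch 1: Gamma(α+S, β+n) = Gamma(4.4+43, 2.6+8) = Gamma(47.4, 10.6).
After batch 2: Gamma(α+S, β+n) = Gamma(47.4+32, 10.6+4) = Gamma(79.4, 14.6).
Posterior mean = α/β = 79.4/14.6 = 5.4384.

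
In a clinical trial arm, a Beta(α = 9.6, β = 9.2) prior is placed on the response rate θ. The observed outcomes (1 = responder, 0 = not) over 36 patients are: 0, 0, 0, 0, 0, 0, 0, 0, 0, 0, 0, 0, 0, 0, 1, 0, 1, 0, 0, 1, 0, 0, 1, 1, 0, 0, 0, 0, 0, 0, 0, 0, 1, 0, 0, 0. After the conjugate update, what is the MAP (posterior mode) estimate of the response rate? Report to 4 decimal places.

0.2765

The Beta prior is conjugate to a Binomial/Bernoulli likelihood; the update adds successes to α and failures to β.
Posterior: Beta(α+k, β+n−k) = Beta(9.6+6, 9.2+30) = Beta(15.6, 39.2).
Mode of Beta(a,b) for a,b>1 is (a−1)/(a+b−2) = 14.6/52.8 = 0.2765.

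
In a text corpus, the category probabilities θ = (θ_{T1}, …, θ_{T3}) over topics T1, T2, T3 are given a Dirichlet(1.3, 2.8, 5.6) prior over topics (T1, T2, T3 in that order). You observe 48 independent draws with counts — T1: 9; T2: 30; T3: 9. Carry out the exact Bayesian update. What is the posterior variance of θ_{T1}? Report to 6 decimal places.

0.002498

The Dirichlet prior is conjugate to the Multinomial likelihood: each posterior αⱼ = prior αⱼ + observed count nⱼ.
Posterior concentration: (10.3, 32.8, 14.6), total = 57.7.
Var[θ_j] = α_j(Σα−α_j)/((Σα)²(Σα+1)) = 10.3·47.4/(57.7²·58.7) = 0.002498.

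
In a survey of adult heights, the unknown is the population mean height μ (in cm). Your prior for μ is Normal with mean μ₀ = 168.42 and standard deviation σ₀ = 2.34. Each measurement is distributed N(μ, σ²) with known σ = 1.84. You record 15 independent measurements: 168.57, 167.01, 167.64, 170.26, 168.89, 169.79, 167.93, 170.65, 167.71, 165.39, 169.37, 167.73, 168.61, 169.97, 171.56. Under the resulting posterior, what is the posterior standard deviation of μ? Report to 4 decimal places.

0.4656

For Normal data with known variance σ², a Normal(μ₀, σ₀²) prior on μ is conjugate. Posterior precision = 1/σ₀² + n/σ²; posterior mean is the precision-weighted average of μ₀ and x̄.
σ₀² = 2.34² = 5.4756, σ² = 1.84² = 3.3856; σ² + n·σ₀² = 3.3856 + 15·5.4756 = 85.5196.
Posterior precision = 1/σ₀² + n/σ² = 1/5.4756 + 15/3.3856 = (σ² + n·σ₀²)/(σ₀²σ²) = 85.5196/(5.4756·3.3856); posterior variance σₙ² = σ₀²σ²/(σ² + n·σ₀²) = 5.4756·3.3856/85.5196 = 0.216771.
Posterior SD = √σₙ² = √(5.4756·3.3856/85.5196) = 0.4656.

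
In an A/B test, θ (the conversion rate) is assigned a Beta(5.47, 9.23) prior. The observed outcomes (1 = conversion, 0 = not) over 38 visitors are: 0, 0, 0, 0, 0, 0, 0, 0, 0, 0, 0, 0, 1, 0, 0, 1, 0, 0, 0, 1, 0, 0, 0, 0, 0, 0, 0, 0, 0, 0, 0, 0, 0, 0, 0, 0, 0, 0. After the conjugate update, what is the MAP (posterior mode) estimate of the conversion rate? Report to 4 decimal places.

0.1473

The Beta prior is conjugate to a Binomial/Bernoulli likelihood; the update adds successes to α and failures to β.
Posterior: Beta(α+k, β+n−k) = Beta(5.47+3, 9.23+35) = Beta(8.47, 44.23).
Mode of Beta(a,b) for a,b>1 is (a−1)/(a+b−2) = 7.47/50.70 = 0.1473.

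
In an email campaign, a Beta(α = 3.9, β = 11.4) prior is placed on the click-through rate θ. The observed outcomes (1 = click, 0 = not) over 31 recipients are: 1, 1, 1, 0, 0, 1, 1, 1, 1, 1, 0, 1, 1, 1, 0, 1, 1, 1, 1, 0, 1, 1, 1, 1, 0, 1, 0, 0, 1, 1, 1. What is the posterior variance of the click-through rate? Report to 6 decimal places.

The Beta prior is conjugate to a Binomial/Bernoulli likelihood; the update adds successes to α and failures to β.
Posterior: Beta(α+k, β+n−k) = Beta(3.9+23, 11.4+8) = Beta(26.9, 19.4).
Var = αβ/((α+β)²(α+β+1)) = 26.9·19.4/(46.3²·47.3) = 0.005147.

0.005147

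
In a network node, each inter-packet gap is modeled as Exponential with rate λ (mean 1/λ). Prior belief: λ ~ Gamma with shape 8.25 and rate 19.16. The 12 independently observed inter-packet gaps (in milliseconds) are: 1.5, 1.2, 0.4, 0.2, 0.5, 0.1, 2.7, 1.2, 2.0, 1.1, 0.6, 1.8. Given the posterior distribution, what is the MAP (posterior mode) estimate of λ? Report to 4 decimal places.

0.5930

With a Gamma(shape α, rate β) prior on the exponential rate λ, the posterior after n observations with total T = Σxᵢ is Gamma(α+n, β+T).
Sum of observations T = 13.3 milliseconds; n = 12.
Posterior: Gamma(8.25+12, 19.16+13.3) = Gamma(20.25, 32.46).
Mode = (α−1)/β = 0.5930.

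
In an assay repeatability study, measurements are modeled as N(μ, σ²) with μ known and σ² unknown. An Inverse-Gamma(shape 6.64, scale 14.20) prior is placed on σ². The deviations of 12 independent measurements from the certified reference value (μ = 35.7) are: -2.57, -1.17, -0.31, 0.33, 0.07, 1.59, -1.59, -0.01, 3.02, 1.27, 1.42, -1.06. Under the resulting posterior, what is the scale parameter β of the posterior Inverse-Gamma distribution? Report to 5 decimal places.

With known mean μ and an Inverse-Gamma(α, β) prior on σ², the Normal likelihood is conjugate: posterior is Inv-Gamma(α + n/2, β + Σ(xᵢ−μ)²/2).
Σ(xᵢ−μ)² = (-2.57)² + (-1.17)² + (-0.31)² + (0.33)² + (0.07)² + (1.59)² + (-1.59)² + (-0.01)² + (3.02)² + (1.27)² + (1.42)² + (-1.06)² = 27.1133.
Posterior: Inv-Gamma(6.64 + 12/2, 14.20 + 27.1133/2) = Inv-Gamma(12.64, 27.75665).
Posterior β = 27.75665.

27.75665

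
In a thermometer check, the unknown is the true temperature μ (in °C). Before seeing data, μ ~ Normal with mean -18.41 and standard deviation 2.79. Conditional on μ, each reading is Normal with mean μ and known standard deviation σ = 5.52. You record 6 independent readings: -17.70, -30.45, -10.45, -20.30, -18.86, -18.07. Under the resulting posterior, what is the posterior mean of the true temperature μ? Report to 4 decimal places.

-18.9516

For Normal data with known variance σ², a Normal(μ₀, σ₀²) prior on μ is conjugate. Posterior precision = 1/σ₀² + n/σ²; posterior mean is the precision-weighted average of μ₀ and x̄.
Σxᵢ = (-17.70) + (-30.45) + (-10.45) + (-20.30) + (-18.86) + (-18.07) = -115.83, so n·x̄ = -115.83.
σ₀² = 2.79² = 7.7841, σ² = 5.52² = 30.4704; σ² + n·σ₀² = 30.4704 + 6·7.7841 = 77.175.
Posterior mean = (μ₀/σ₀² + n·x̄/σ²)/(1/σ₀² + n/σ²) = (σ²·μ₀ + σ₀²·n·x̄)/(σ² + n·σ₀²) = (30.4704·(-18.41) + 7.7841·(-115.83))/77.175 = -1462.592367/77.175 = -18.9516.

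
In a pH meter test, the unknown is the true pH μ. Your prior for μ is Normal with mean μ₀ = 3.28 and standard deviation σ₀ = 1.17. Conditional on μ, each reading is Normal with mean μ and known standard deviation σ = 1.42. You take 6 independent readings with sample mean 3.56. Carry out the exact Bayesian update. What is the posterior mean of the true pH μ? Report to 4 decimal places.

For Normal data with known variance σ², a Normal(μ₀, σ₀²) prior on μ is conjugate. Posterior precision = 1/σ₀² + n/σ²; posterior mean is the precision-weighted average of μ₀ and x̄.
n·x̄ = 6·3.56 = 21.36.
σ₀² = 1.17² = 1.3689, σ² = 1.42² = 2.0164; σ² + n·σ₀² = 2.0164 + 6·1.3689 = 10.2298.
Posterior mean = (μ₀/σ₀² + n·x̄/σ²)/(1/σ₀² + n/σ²) = (σ²·μ₀ + σ₀²·n·x̄)/(σ² + n·σ₀²) = (2.0164·3.28 + 1.3689·21.36)/10.2298 = 35.853496/10.2298 = 3.5048.

3.5048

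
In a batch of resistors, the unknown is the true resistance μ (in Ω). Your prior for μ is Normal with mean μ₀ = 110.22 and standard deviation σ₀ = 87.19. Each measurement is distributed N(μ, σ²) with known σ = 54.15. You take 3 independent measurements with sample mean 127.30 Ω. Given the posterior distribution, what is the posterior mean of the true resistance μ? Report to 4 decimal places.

For Normal data with known variance σ², a Normal(μ₀, σ₀²) prior on μ is conjugate. Posterior precision = 1/σ₀² + n/σ²; posterior mean is the precision-weighted average of μ₀ and x̄.
n·x̄ = 3·127.30 = 381.9.
σ₀² = 87.19² = 7602.0961, σ² = 54.15² = 2932.2225; σ² + n·σ₀² = 2932.2225 + 3·7602.0961 = 25738.5108.
Posterior mean = (μ₀/σ₀² + n·x̄/σ²)/(1/σ₀² + n/σ²) = (σ²·μ₀ + σ₀²·n·x̄)/(σ² + n·σ₀²) = (2932.2225·110.22 + 7602.0961·381.9)/25738.5108 = 3226430.06454/25738.5108 = 125.3542.

125.3542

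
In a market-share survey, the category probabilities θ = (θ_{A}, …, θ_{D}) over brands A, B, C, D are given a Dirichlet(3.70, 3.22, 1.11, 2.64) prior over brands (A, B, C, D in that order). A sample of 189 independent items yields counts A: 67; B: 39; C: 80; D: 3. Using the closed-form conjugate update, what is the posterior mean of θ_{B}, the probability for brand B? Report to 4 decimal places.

0.2114

The Dirichlet prior is conjugate to the Multinomial likelihood: each posterior αⱼ = prior αⱼ + observed count nⱼ.
Posterior concentration: (70.70, 42.22, 81.11, 5.64), total = 199.67.
E[θ_{B}|data] = α_{B}/Σα = 42.22/199.67 = 0.2114.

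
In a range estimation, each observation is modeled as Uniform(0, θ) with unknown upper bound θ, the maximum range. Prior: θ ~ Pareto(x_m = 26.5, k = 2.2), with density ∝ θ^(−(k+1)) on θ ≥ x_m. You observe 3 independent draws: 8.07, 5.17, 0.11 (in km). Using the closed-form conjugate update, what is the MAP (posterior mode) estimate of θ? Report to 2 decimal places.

26.50

A Pareto(scale x_m, shape k) prior on the upper bound θ of Uniform(0, θ) is conjugate: posterior is Pareto(max(x_m, max xᵢ), k + n).
Sample maximum = 8.07; prior scale x_m = 26.5 → posterior scale = max = 26.50.
Posterior shape = 2.2 + 3 = 5.2.
The Pareto density is decreasing on [x_m, ∞), so the mode is x_m = 26.50.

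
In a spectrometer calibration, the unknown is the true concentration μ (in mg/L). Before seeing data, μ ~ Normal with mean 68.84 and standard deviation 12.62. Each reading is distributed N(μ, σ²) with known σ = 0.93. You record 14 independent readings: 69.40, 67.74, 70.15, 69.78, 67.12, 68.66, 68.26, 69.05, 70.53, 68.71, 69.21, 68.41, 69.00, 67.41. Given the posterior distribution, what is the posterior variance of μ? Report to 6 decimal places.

For Normal data with known variance σ², a Normal(μ₀, σ₀²) prior on μ is conjugate. Posterior precision = 1/σ₀² + n/σ²; posterior mean is the precision-weighted average of μ₀ and x̄.
σ₀² = 12.62² = 159.2644, σ² = 0.93² = 0.8649; σ² + n·σ₀² = 0.8649 + 14·159.2644 = 2230.5665.
Posterior precision = 1/σ₀² + n/σ² = 1/159.2644 + 14/0.8649 = (σ² + n·σ₀²)/(σ₀²σ²) = 2230.5665/(159.2644·0.8649); posterior variance σₙ² = σ₀²σ²/(σ² + n·σ₀²) = 159.2644·0.8649/2230.5665 = 0.061755.

0.061755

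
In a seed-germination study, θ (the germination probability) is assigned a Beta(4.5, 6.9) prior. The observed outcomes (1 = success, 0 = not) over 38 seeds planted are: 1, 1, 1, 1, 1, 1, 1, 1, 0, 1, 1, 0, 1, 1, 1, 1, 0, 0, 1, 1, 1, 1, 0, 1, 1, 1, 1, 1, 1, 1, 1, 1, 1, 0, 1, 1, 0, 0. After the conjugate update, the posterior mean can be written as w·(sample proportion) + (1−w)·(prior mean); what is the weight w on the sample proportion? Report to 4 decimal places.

0.7692

The Beta prior is conjugate to a Binomial/Bernoulli likelihood; the update adds successes to α and failures to β.
Posterior mean = (α₀+k)/(α₀+β₀+n) = [n/(α₀+β₀+n)]·(k/n) + [(α₀+β₀)/(α₀+β₀+n)]·α₀/(α₀+β₀), so only n and the prior enter the weight.
The weight on the data is w = n/(α₀+β₀+n) = 38/(4.5+6.9+38) = 38/49.4 = 0.7692.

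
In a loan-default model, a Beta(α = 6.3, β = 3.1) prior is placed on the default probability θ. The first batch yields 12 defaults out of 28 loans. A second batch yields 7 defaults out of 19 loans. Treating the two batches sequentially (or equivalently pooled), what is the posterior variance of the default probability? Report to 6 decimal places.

0.004309

The Beta prior is conjugate to a Binomial/Bernoulli likelihood; the update adds successes to α and failures to β.
After batch 1: Beta(6.3+12, 3.1+16) = Beta(18.3, 19.1).
After batch 2: Beta(18.3+7, 19.1+12) = Beta(25.3, 31.1).
Var = αβ/((α+β)²(α+β+1)) = 25.3·31.1/(56.4²·57.4) = 0.004309.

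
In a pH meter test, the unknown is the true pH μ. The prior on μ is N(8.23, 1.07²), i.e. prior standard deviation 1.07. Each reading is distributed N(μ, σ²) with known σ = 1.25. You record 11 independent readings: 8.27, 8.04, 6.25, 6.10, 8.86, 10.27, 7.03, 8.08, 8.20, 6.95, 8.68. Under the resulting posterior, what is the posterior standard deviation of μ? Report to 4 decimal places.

0.3555

For Normal data with known variance σ², a Normal(μ₀, σ₀²) prior on μ is conjugate. Posterior precision = 1/σ₀² + n/σ²; posterior mean is the precision-weighted average of μ₀ and x̄.
σ₀² = 1.07² = 1.1449, σ² = 1.25² = 1.5625; σ² + n·σ₀² = 1.5625 + 11·1.1449 = 14.1564.
Posterior precision = 1/σ₀² + n/σ² = 1/1.1449 + 11/1.5625 = (σ² + n·σ₀²)/(σ₀²σ²) = 14.1564/(1.1449·1.5625); posterior variance σₙ² = σ₀²σ²/(σ² + n·σ₀²) = 1.1449·1.5625/14.1564 = 0.126367.
Posterior SD = √σₙ² = √(1.1449·1.5625/14.1564) = 0.3555.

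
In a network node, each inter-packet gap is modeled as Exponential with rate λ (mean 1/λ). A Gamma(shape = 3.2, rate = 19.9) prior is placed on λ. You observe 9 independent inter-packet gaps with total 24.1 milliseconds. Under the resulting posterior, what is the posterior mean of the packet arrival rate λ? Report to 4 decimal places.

0.2773

With a Gamma(shape α, rate β) prior on the exponential rate λ, the posterior after n observations with total T = Σxᵢ is Gamma(α+n, β+T).
Posterior: Gamma(3.2+9, 19.9+24.1) = Gamma(12.2, 44.0).
Posterior mean of λ = α/β = 12.2/44.0 = 0.2773.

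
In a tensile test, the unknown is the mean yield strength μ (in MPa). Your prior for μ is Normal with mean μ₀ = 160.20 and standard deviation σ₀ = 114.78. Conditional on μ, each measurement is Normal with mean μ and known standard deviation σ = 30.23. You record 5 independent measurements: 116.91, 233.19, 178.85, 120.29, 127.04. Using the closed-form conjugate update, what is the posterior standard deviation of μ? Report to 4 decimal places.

For Normal data with known variance σ², a Normal(μ₀, σ₀²) prior on μ is conjugate. Posterior precision = 1/σ₀² + n/σ²; posterior mean is the precision-weighted average of μ₀ and x̄.
σ₀² = 114.78² = 13174.4484, σ² = 30.23² = 913.8529; σ² + n·σ₀² = 913.8529 + 5·13174.4484 = 66786.0949.
Posterior precision = 1/σ₀² + n/σ² = 1/13174.4484 + 5/913.8529 = (σ² + n·σ₀²)/(σ₀²σ²) = 66786.0949/(13174.4484·913.8529); posterior variance σₙ² = σ₀²σ²/(σ² + n·σ₀²) = 13174.4484·913.8529/66786.0949 = 180.269679.
Posterior SD = √σₙ² = √(13174.4484·913.8529/66786.0949) = 13.4265.

13.4265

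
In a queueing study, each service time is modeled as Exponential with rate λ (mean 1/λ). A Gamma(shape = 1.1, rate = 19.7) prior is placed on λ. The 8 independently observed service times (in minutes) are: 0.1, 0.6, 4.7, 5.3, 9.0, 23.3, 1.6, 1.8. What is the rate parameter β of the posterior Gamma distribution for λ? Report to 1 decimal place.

With a Gamma(shape α, rate β) prior on the exponential rate λ, the posterior after n observations with total T = Σxᵢ is Gamma(α+n, β+T).
Sum of observations T = 46.4 minutes; n = 8.
Posterior: Gamma(1.1+8, 19.7+46.4) = Gamma(9.1, 66.1).
Posterior β = 66.1.

66.1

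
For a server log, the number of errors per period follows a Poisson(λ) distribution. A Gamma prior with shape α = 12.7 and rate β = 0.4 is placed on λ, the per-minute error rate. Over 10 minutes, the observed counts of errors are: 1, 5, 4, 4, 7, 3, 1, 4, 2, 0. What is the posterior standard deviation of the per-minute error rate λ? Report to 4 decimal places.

With a Gamma(shape α, rate β) prior, the Poisson likelihood is conjugate: the posterior is Gamma(α + ΣXᵢ, β + n).
Sum of counts S = 31 over n = 10 minutes.
Posterior: Gamma(α+S, β+n) = Gamma(12.7+31, 0.4+10) = Gamma(43.7, 10.4).
SD = √α/β = √43.7/10.4 = 0.6356.

0.6356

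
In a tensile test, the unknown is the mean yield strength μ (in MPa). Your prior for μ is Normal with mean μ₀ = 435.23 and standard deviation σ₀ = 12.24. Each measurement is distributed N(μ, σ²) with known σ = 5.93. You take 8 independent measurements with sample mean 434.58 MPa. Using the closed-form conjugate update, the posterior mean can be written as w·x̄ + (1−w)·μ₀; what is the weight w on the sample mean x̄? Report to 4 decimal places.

For Normal data with known variance σ², a Normal(μ₀, σ₀²) prior on μ is conjugate. Posterior precision = 1/σ₀² + n/σ²; posterior mean is the precision-weighted average of μ₀ and x̄.
σ₀² = 12.24² = 149.8176, σ² = 5.93² = 35.1649. Prior precision 1/σ₀² = 1/149.8176; data precision n/σ² = 8/35.1649.
w = (n/σ²)/(1/σ₀² + n/σ²) = n·σ₀²/(σ² + n·σ₀²) = 8·149.8176/(35.1649 + 8·149.8176) = 1198.5408/1233.7057 = 0.9715.

0.9715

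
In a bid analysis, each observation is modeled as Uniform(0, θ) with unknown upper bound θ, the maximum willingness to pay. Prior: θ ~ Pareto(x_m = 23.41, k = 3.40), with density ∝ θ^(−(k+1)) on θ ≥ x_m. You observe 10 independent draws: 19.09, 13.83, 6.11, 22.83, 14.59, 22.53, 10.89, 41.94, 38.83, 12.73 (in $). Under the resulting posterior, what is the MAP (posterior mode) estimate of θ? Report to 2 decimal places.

41.94

A Pareto(scale x_m, shape k) prior on the upper bound θ of Uniform(0, θ) is conjugate: posterior is Pareto(max(x_m, max xᵢ), k + n).
Sample maximum = 41.94; prior scale x_m = 23.41 → posterior scale = max = 41.94.
Posterior shape = 3.40 + 10 = 13.40.
The Pareto density is decreasing on [x_m, ∞), so the mode is x_m = 41.94.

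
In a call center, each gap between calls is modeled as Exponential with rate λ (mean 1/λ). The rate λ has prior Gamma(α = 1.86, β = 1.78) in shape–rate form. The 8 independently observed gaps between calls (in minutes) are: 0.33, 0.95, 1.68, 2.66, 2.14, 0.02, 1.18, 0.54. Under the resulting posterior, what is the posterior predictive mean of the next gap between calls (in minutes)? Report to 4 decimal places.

With a Gamma(shape α, rate β) prior on the exponential rate λ, the posterior after n observations with total T = Σxᵢ is Gamma(α+n, β+T).
Sum of observations T = 9.50 minutes; n = 8.
Posterior: Gamma(1.86+8, 1.78+9.50) = Gamma(9.86, 11.28).
The predictive distribution for the next observation is Lomax; its mean is β/(α−1) = 11.28/8.86 = 1.2731.

1.2731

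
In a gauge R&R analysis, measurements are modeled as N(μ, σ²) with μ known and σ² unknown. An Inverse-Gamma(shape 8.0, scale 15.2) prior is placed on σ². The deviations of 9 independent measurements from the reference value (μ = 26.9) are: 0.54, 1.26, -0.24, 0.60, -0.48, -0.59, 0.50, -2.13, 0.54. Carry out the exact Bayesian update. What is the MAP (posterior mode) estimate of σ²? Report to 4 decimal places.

1.4205

With known mean μ and an Inverse-Gamma(α, β) prior on σ², the Normal likelihood is conjugate: posterior is Inv-Gamma(α + n/2, β + Σ(xᵢ−μ)²/2).
Σ(xᵢ−μ)² = (0.54)² + (1.26)² + (-0.24)² + (0.60)² + (-0.48)² + (-0.59)² + (0.50)² + (-2.13)² + (0.54)² = 7.9538.
Posterior: Inv-Gamma(8.0 + 9/2, 15.2 + 7.9538/2) = Inv-Gamma(12.50, 19.17690).
Mode = β/(α+1) = 19.17690/13.50 = 1.4205.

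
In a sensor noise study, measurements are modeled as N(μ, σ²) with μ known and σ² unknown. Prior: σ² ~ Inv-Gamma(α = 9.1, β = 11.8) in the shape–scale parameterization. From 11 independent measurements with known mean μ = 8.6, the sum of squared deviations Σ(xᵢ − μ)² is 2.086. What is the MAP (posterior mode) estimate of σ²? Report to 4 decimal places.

0.8233

With known mean μ and an Inverse-Gamma(α, β) prior on σ², the Normal likelihood is conjugate: posterior is Inv-Gamma(α + n/2, β + Σ(xᵢ−μ)²/2).
Posterior: Inv-Gamma(9.1 + 11/2, 11.8 + 2.086/2) = Inv-Gamma(14.60, 12.8430).
Mode = β/(α+1) = 12.8430/15.60 = 0.8233.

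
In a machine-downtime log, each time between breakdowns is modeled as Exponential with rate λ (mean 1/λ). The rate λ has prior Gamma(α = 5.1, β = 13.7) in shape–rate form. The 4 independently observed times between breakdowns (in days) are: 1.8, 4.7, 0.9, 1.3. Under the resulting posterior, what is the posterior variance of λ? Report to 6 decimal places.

0.018136

With a Gamma(shape α, rate β) prior on the exponential rate λ, the posterior after n observations with total T = Σxᵢ is Gamma(α+n, β+T).
Sum of observations T = 8.7 days; n = 4.
Posterior: Gamma(5.1+4, 13.7+8.7) = Gamma(9.1, 22.4).
Var = α/β² = 0.018136.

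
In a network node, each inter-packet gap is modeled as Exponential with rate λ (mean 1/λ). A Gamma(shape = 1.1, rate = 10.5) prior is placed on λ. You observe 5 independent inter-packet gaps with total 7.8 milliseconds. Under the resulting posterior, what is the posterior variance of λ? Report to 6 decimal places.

With a Gamma(shape α, rate β) prior on the exponential rate λ, the posterior after n observations with total T = Σxᵢ is Gamma(α+n, β+T).
Posterior: Gamma(1.1+5, 10.5+7.8) = Gamma(6.1, 18.3).
Var = α/β² = 0.018215.

0.018215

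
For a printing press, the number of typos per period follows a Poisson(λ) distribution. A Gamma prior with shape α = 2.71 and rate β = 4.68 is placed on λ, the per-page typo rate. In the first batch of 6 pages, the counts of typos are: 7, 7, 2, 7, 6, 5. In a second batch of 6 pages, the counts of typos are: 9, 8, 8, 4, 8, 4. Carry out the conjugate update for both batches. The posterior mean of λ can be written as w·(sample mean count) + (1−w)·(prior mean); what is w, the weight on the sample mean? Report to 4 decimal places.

With a Gamma(shape α, rate β) prior, the Poisson likelihood is conjugate: the posterior is Gamma(α + ΣXᵢ, β + n).
Total number of pages: n = 6 + 6 = 12.
Posterior mean = (α₀+S)/(β₀+n) = [n/(β₀+n)]·(S/n) + [β₀/(β₀+n)]·(α₀/β₀), so only n and β₀ enter the weight.
Weight on data w = n/(β₀+n) = 12/(4.68+12) = 12/16.68 = 0.7194.

0.7194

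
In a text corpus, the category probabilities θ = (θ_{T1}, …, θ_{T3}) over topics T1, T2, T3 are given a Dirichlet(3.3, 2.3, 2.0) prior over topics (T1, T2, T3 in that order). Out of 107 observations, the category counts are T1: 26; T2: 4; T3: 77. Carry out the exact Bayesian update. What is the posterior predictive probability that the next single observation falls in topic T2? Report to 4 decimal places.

The Dirichlet prior is conjugate to the Multinomial likelihood: each posterior αⱼ = prior αⱼ + observed count nⱼ.
Posterior concentration: (29.3, 6.3, 79.0), total = 114.6.
P(next = T2 | data) = α_{T2}/Σα = 0.0550.

0.0550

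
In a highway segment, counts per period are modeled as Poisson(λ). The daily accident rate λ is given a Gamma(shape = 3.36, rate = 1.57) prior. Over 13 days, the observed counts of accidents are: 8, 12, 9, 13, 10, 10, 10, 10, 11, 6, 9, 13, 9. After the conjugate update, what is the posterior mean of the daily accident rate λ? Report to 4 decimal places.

With a Gamma(shape α, rate β) prior, the Poisson likelihood is conjugate: the posterior is Gamma(α + ΣXᵢ, β + n).
Sum of counts S = 130 over n = 13 days.
Posterior: Gamma(α+S, β+n) = Gamma(3.36+130, 1.57+13) = Gamma(133.36, 14.57).
Posterior mean = α/β = 133.36/14.57 = 9.1531.

9.1531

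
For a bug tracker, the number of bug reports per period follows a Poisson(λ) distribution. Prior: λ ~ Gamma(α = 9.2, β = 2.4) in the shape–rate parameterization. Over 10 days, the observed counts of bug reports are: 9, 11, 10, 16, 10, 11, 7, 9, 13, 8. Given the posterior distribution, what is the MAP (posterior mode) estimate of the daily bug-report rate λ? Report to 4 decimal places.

9.0484

With a Gamma(shape α, rate β) prior, the Poisson likelihood is conjugate: the posterior is Gamma(α + ΣXᵢ, β + n).
Sum of counts S = 104 over n = 10 days.
Posterior: Gamma(α+S, β+n) = Gamma(9.2+104, 2.4+10) = Gamma(113.2, 12.4).
Mode of Gamma(α,β) for α≥1 is (α−1)/β = 112.2/12.4 = 9.0484.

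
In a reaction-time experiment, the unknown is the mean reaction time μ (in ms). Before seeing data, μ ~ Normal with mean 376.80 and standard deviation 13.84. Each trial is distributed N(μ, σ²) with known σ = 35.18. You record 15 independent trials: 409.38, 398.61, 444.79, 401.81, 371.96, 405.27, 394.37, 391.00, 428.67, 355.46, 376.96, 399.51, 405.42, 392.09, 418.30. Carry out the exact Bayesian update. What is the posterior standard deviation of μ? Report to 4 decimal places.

7.5940

For Normal data with known variance σ², a Normal(μ₀, σ₀²) prior on μ is conjugate. Posterior precision = 1/σ₀² + n/σ²; posterior mean is the precision-weighted average of μ₀ and x̄.
σ₀² = 13.84² = 191.5456, σ² = 35.18² = 1237.6324; σ² + n·σ₀² = 1237.6324 + 15·191.5456 = 4110.8164.
Posterior precision = 1/σ₀² + n/σ² = 1/191.5456 + 15/1237.6324 = (σ² + n·σ₀²)/(σ₀²σ²) = 4110.8164/(191.5456·1237.6324); posterior variance σₙ² = σ₀²σ²/(σ² + n·σ₀²) = 191.5456·1237.6324/4110.8164 = 57.668117.
Posterior SD = √σₙ² = √(191.5456·1237.6324/4110.8164) = 7.5940.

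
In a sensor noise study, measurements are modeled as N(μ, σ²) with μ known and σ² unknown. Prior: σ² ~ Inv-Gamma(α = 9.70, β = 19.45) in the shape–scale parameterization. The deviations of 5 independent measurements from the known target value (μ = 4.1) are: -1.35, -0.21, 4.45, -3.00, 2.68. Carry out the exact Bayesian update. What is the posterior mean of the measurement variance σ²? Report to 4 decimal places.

With known mean μ and an Inverse-Gamma(α, β) prior on σ², the Normal likelihood is conjugate: posterior is Inv-Gamma(α + n/2, β + Σ(xᵢ−μ)²/2).
Σ(xᵢ−μ)² = (-1.35)² + (-0.21)² + (4.45)² + (-3.00)² + (2.68)² = 37.8515.
Posterior: Inv-Gamma(9.70 + 5/2, 19.45 + 37.8515/2) = Inv-Gamma(12.20, 38.37575).
E[σ²|data] = β/(α−1) = 38.37575/11.20 = 3.4264.

3.4264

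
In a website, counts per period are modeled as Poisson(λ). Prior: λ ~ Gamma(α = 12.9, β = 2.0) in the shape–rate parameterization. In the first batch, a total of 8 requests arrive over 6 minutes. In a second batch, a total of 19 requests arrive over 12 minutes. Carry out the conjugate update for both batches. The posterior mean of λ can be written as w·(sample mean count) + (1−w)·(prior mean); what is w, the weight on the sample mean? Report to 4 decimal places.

0.9000

With a Gamma(shape α, rate β) prior, the Poisson likelihood is conjugate: the posterior is Gamma(α + ΣXᵢ, β + n).
Total number of minutes: n = 6 + 12 = 18.
Posterior mean = (α₀+S)/(β₀+n) = [n/(β₀+n)]·(S/n) + [β₀/(β₀+n)]·(α₀/β₀), so only n and β₀ enter the weight.
Weight on data w = n/(β₀+n) = 18/(2.0+18) = 18/20.0 = 0.9000.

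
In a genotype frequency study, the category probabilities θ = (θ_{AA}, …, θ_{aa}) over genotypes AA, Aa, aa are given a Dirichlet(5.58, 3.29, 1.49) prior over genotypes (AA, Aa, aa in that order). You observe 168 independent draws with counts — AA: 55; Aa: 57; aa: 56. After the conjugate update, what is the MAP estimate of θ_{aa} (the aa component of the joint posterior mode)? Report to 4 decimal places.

The Dirichlet prior is conjugate to the Multinomial likelihood: each posterior αⱼ = prior αⱼ + observed count nⱼ.
Posterior concentration: (60.58, 60.29, 57.49), total = 178.36.
Joint mode component: (α_{aa}−1)/(Σα−K) = 56.49/175.36 = 0.3221.

0.3221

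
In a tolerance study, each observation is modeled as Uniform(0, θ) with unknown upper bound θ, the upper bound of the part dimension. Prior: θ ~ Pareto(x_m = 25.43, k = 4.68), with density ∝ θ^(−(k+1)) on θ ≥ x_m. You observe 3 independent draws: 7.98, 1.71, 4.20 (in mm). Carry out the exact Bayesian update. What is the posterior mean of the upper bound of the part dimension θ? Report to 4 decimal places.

A Pareto(scale x_m, shape k) prior on the upper bound θ of Uniform(0, θ) is conjugate: posterior is Pareto(max(x_m, max xᵢ), k + n).
Sample maximum = 7.98; prior scale x_m = 25.43 → posterior scale = max = 25.43.
Posterior shape = 4.68 + 3 = 7.68.
E[θ|data] = k·x_m/(k−1) = 7.68·25.43/6.68 = 29.2369.

29.2369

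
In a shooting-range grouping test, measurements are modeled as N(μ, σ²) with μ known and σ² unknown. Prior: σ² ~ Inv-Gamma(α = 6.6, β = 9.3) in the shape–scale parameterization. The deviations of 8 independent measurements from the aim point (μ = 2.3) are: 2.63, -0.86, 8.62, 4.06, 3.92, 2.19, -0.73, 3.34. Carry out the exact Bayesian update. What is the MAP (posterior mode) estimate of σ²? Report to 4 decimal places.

With known mean μ and an Inverse-Gamma(α, β) prior on σ², the Normal likelihood is conjugate: posterior is Inv-Gamma(α + n/2, β + Σ(xᵢ−μ)²/2).
Σ(xᵢ−μ)² = (2.63)² + (-0.86)² + (8.62)² + (4.06)² + (3.92)² + (2.19)² + (-0.73)² + (3.34)² = 130.2955.
Posterior: Inv-Gamma(6.6 + 8/2, 9.3 + 130.2955/2) = Inv-Gamma(10.60, 74.44775).
Mode = β/(α+1) = 74.44775/11.60 = 6.4179.

6.4179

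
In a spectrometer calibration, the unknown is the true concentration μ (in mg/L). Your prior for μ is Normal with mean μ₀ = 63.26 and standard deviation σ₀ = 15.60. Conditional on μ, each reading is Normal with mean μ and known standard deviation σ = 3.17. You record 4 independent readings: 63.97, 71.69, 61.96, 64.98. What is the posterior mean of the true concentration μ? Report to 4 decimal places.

For Normal data with known variance σ², a Normal(μ₀, σ₀²) prior on μ is conjugate. Posterior precision = 1/σ₀² + n/σ²; posterior mean is the precision-weighted average of μ₀ and x̄.
Σxᵢ = 63.97 + 71.69 + 61.96 + 64.98 = 262.6, so n·x̄ = 262.6.
σ₀² = 15.60² = 243.36, σ² = 3.17² = 10.0489; σ² + n·σ₀² = 10.0489 + 4·243.36 = 983.4889.
Posterior mean = (μ₀/σ₀² + n·x̄/σ²)/(1/σ₀² + n/σ²) = (σ²·μ₀ + σ₀²·n·x̄)/(σ² + n·σ₀²) = (10.0489·63.26 + 243.36·262.6)/983.4889 = 64542.029414/983.4889 = 65.6256.

65.6256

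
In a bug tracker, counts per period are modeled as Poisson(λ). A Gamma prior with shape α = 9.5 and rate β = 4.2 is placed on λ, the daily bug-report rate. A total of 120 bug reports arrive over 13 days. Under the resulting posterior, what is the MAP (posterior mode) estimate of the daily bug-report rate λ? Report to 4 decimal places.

7.4709

With a Gamma(shape α, rate β) prior, the Poisson likelihood is conjugate: the posterior is Gamma(α + ΣXᵢ, β + n).
Posterior: Gamma(α+S, β+n) = Gamma(9.5+120, 4.2+13) = Gamma(129.5, 17.2).
Mode of Gamma(α,β) for α≥1 is (α−1)/β = 128.5/17.2 = 7.4709.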